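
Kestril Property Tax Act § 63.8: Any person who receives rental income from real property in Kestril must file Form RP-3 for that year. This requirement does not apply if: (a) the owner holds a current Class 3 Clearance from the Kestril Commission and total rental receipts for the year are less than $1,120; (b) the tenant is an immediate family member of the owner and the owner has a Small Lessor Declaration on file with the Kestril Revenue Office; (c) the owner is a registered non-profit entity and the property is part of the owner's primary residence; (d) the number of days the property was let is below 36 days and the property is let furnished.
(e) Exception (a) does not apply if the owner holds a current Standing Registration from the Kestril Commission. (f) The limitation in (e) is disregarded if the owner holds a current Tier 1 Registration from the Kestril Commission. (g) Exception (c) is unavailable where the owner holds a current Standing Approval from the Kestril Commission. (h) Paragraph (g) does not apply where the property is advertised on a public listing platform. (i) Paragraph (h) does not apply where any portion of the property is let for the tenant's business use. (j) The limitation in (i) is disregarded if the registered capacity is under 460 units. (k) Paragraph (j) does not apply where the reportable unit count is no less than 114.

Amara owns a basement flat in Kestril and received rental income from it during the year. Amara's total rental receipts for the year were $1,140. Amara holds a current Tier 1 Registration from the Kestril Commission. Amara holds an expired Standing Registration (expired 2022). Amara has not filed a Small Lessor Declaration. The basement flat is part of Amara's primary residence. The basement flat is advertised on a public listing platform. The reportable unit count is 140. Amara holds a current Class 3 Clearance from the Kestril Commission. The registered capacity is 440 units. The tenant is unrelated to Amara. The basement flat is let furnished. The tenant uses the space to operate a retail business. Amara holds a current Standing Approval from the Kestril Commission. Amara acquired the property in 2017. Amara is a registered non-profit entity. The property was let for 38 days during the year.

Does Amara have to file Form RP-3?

Exception (a) requires that total rental receipts for the year are less than $1,120; but total rental receipts for the year are $1,140, not less than $1,120, so (a) is unavailable.
Exception (b) requires that the tenant is an immediate family member of the owner; but the tenant is unrelated to the owner, so (b) is unavailable.
All of (c)'s requirements are met (Amara is a registered non-profit; the basement flat is part of the primary residence). Turning to paragraphs (g)–(k): (g) is engaged — a current Standing Approval is held. (h) applies (the property is publicly advertised), but is overridden by (i): (i) operates — the space is let for business use. (j) would limit (i) — the registered capacity is 440 units, under the 460 units limit — but (k) sets (j) aside: (k) operates against (j): the reportable unit count is 140, meeting the 114 threshold. (c) is therefore removed.
Exception (d) fails — the number of days the property was let is 38 days, not below 36 days.
No exception applies. The general rule governs.

Yes — Amara must file Form RP-3.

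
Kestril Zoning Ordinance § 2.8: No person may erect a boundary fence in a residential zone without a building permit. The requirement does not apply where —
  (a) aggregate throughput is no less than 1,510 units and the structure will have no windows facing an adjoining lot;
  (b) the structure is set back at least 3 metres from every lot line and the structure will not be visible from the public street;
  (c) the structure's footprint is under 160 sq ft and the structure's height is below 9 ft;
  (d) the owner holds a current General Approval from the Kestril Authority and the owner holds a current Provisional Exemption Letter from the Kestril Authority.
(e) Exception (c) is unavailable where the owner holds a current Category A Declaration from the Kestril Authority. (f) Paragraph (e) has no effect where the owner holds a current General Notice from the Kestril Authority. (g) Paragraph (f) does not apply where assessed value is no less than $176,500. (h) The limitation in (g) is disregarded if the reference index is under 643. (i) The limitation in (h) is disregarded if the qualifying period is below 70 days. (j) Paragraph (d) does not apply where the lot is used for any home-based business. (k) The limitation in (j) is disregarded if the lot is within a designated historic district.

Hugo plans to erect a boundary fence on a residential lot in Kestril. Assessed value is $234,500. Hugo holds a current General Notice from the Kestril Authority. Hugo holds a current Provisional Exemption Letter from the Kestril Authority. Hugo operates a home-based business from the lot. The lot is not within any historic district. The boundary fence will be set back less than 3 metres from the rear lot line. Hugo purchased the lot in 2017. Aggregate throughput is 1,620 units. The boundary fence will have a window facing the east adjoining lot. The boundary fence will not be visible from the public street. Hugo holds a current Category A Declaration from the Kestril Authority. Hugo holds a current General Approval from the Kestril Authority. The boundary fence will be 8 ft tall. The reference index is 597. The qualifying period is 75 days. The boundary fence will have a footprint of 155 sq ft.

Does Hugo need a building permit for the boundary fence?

No — exception (c) applies; Hugo does not need a building permit.

Exception (a) requires that the structure will have no windows facing an adjoining lot; but a window faces an adjoining lot, so (a) is unavailable.
Exception (b) does not apply: the rear setback is under 3 m.
Exception (c)'s conditions are all satisfied: the structure's footprint is 155 sq ft, under the 160 sq ft limit; the structure's height is 8 ft, below the 9 ft limit. As to paragraphs (e)–(i): (e) would limit (c) — a current Category A Declaration is held — but (f) sets (e) aside: (f) operates against (e): a current General Notice is held. (g) would limit (f) — assessed value is $234,500, meeting the $176,500 threshold — but (h) sets (g) aside: (h) applies — the reference index is 597, under the 643 limit. (i) is not triggered (the qualifying period is 75 days, not below 70 days), so (h) stands. (c) remains available.
Exception (d): a current General Approval is held; a current Provisional Exemption Letter is held — every condition holds. But applying paragraphs (j)–(k): (j) is triggered — a home-based business operates on the lot. (k), which would lift (j), is inapplicable — the lot is not in a historic district. Exception (d) does not apply.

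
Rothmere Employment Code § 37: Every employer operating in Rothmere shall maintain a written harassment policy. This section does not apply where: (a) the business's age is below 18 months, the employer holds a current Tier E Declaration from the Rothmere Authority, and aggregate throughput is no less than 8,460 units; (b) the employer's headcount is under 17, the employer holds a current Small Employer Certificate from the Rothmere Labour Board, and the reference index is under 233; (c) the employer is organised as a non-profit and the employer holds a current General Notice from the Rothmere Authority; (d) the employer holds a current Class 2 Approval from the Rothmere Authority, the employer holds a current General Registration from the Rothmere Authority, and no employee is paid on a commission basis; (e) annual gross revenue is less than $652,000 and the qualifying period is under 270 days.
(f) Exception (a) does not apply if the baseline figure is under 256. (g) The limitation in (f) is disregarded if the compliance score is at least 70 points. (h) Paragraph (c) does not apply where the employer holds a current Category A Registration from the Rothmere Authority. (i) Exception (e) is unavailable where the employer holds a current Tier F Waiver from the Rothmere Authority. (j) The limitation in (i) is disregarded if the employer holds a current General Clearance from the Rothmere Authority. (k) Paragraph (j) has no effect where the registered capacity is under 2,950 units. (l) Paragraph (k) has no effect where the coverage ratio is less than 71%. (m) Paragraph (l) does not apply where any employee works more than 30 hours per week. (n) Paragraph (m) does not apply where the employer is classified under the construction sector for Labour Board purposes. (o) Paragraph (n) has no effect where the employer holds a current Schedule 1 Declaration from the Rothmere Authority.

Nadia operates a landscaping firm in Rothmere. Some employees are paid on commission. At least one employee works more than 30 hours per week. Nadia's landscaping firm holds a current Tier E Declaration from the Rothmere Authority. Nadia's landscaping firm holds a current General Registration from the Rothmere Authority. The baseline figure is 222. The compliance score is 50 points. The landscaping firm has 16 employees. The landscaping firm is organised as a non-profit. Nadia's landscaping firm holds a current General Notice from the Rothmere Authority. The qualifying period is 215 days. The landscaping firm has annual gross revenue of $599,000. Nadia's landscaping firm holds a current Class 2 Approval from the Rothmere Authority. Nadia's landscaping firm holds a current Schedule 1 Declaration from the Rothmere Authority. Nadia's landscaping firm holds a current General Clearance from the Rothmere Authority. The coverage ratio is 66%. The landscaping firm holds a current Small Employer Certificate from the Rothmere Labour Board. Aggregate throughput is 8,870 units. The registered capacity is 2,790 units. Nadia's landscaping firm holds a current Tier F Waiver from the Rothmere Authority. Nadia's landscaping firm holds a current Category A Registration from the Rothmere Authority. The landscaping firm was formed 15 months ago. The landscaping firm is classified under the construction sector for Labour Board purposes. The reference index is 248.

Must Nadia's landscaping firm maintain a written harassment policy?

Yes — Nadia's landscaping firm must maintain a written harassment policy.

All of (a)'s requirements are met (the business's age is 15 months, below the 18 months limit; a current Tier E Declaration is held; aggregate throughput is 8,870 units, meeting the 8,460 units threshold). But applying paragraphs (f)–(g): (f) operates against (a): the baseline figure is 222, under the 256 limit. (g), which would lift (f), is inapplicable — the compliance score is 50 points, short of 70 points. So (a) is unavailable.
Exception (b) does not apply: the reference index is 248, not under 233.
Exception (c) is satisfied on its face — the employer is a non-profit; a current General Notice is held. But: (h) applies — a current Category A Registration is held. Exception (c) does not apply.
Exception (d) requires that no employee is paid on a commission basis; but some employees are paid on commission, so (d) is unavailable.
All of (e)'s requirements are met (annual gross revenue is $599,000, less than the $652,000 limit; the qualifying period is 215 days, under the 270 days limit). Turning to paragraphs (i)–(o): (i) is engaged — a current Tier F Waiver is held. (j) would limit (i) — a current General Clearance is held — but (k) sets (j) aside: (k) operates against (j): the registered capacity is 2,790 units, under the 2,950 units limit. (l) would limit (k) — the coverage ratio is 66%, less than the 71% limit — but (m) sets (l) aside: (m) operates against (l): at least one employee exceeds 30 hours/week. (n) is engaged (the landscaping firm is classified under the construction sector), but is set aside by (o): (o) is engaged — a current Schedule 1 Declaration is held. Exception (e) does not apply.
No exception applies. The general rule governs.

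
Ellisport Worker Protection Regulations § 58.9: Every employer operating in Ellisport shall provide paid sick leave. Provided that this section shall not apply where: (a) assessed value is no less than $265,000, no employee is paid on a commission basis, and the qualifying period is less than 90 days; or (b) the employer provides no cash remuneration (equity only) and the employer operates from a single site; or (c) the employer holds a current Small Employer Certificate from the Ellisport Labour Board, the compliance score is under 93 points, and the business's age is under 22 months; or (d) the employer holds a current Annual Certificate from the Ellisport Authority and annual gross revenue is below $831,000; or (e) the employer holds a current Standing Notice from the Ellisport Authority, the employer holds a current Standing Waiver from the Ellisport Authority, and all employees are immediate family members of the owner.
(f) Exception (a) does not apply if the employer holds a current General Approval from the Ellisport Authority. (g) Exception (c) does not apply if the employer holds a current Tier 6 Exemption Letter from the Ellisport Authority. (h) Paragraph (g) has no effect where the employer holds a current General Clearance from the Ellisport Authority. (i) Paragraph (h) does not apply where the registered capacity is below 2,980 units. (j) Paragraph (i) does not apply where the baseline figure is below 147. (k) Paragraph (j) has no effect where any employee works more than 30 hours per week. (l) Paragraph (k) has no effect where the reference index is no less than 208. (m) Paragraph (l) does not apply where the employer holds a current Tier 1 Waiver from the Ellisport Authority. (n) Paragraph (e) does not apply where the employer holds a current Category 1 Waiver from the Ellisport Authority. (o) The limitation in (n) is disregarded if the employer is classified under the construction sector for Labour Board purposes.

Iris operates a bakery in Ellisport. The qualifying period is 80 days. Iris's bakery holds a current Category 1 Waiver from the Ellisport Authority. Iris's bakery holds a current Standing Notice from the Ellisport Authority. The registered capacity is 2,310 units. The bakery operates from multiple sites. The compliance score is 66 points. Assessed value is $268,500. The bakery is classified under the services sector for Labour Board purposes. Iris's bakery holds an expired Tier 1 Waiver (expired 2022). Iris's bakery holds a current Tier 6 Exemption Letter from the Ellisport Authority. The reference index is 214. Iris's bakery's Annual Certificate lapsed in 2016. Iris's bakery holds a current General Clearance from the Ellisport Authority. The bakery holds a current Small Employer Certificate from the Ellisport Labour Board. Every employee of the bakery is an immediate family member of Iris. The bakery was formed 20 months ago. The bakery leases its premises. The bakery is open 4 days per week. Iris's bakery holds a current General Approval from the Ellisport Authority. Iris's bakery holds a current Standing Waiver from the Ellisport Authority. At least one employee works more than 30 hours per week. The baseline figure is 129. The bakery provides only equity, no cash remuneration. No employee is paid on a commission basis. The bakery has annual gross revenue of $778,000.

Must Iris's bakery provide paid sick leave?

No — exception (c) applies; Iris's bakery is not required to provide paid sick leave.

All of (a)'s requirements are met (assessed value is $268,500, meeting the $265,000 threshold; no employee is paid on commission; the qualifying period is 80 days, less than the 90 days limit). But applying paragraph (f): (f) applies — a current General Approval is held. Exception (a) does not apply.
Exception (b) does not apply: the employer operates from multiple sites.
Exception (c): a current Small Employer Certificate is held; the compliance score is 66 points, under the 93 points limit; the business's age is 20 months, under the 22 months limit — every condition holds. Under paragraphs (g)–(m): (g) applies (a current Tier 6 Exemption Letter is held), but is set aside by (h): (h) operates — a current General Clearance is held. (i) would limit (h) — the registered capacity is 2,310 units, below the 2,980 units limit — but (j) sets (i) aside: (j) is engaged — the baseline figure is 129, below the 147 limit. (k) is engaged (at least one employee exceeds 30 hours/week), but yields to (l): (l) operates against (k): the reference index is 214, meeting the 208 threshold. (m) is not triggered (no current Tier 1 Waiver is held), so (l) stands. Exception (c) stands.
Exception (d) does not apply: no current Annual Certificate is held.
All of (e)'s requirements are met (a current Standing Notice is held; a current Standing Waiver is held; every employee is an immediate family member). However, paragraphs (n)–(o) must be considered: (n) applies — a current Category 1 Waiver is held. (o) is not engaged (the bakery is classified under the services sector), so (n) stands. (e) is therefore removed.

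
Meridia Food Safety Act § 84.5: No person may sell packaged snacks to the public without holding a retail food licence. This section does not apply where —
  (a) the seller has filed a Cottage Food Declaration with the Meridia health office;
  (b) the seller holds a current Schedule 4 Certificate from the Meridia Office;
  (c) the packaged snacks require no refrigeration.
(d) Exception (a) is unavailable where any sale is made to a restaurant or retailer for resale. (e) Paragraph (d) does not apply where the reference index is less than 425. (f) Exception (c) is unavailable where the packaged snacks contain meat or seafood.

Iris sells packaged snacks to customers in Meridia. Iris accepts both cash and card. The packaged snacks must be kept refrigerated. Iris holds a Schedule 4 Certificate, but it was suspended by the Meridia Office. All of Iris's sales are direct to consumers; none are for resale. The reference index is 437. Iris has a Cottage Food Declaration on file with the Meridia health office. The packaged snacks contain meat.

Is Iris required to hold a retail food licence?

No — exception (a) applies; Iris is not required to hold a retail food licence.

Exception (a): a Cottage Food Declaration is on file — every condition holds. Applying paragraphs (d)–(e): (d) does not operate here — no sales are for resale. Exception (a) stands.
Exception (b) does not apply: there is no Schedule 4 Certificate in force.
Exception (c) fails — the packaged snacks require refrigeration.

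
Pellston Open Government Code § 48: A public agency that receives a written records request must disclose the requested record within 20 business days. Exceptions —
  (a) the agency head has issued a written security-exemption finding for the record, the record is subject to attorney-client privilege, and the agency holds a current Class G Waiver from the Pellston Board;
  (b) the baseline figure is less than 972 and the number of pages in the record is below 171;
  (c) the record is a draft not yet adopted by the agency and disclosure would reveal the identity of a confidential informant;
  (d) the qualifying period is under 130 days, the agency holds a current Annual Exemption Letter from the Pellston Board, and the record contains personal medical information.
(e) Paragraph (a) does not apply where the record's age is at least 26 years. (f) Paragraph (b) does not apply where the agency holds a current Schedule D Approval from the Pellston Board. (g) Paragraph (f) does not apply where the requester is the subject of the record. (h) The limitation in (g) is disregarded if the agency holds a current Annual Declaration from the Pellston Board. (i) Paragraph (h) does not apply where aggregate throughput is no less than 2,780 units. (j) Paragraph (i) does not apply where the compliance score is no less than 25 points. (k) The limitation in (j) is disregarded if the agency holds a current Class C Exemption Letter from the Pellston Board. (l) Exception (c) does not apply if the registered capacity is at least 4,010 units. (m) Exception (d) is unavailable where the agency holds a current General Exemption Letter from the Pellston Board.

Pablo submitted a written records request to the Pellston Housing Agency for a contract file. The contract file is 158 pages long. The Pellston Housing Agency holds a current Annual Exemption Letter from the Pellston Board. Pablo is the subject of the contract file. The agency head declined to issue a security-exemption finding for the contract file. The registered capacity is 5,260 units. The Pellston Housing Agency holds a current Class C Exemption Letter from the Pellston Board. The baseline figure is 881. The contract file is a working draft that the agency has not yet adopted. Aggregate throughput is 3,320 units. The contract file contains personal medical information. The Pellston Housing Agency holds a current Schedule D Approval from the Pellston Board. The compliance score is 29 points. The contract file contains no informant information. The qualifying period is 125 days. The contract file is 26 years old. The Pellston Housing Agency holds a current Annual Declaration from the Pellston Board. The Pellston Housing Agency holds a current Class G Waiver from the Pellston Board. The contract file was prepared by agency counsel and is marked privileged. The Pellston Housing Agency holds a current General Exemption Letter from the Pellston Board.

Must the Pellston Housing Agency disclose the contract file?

Exception (a) requires that the agency head has issued a written security-exemption finding for the record; but the agency head declined to issue a security-exemption finding, so (a) is unavailable.
Exception (b): the baseline figure is 881, less than the 972 limit; the number of pages in the record is 158, below the 171 limit — every condition holds. Applying paragraphs (f)–(k): (f) operates (a current Schedule D Approval is held), but is set aside by (g): (g) applies — Pablo is the subject of the contract file. (h) operates (a current Annual Declaration is held), but is displaced by (i): (i) operates against (h): aggregate throughput is 3,320 units, meeting the 2,780 units threshold. (j) would limit (i) — the compliance score is 29 points, meeting the 25 points threshold — but (k) sets (j) aside: (k) operates against (j): a current Class C Exemption Letter is held. Exception (b) stands.
Exception (c) does not apply: the contract file contains no informant information.
Exception (d) is satisfied on its face — the qualifying period is 125 days, under the 130 days limit; a current Annual Exemption Letter is held; the contract file contains personal medical information. But: (m) is triggered — a current General Exemption Letter is held. So (d) is unavailable.

No — exception (b) applies; the Pellston Housing Agency is not required to disclose the contract file.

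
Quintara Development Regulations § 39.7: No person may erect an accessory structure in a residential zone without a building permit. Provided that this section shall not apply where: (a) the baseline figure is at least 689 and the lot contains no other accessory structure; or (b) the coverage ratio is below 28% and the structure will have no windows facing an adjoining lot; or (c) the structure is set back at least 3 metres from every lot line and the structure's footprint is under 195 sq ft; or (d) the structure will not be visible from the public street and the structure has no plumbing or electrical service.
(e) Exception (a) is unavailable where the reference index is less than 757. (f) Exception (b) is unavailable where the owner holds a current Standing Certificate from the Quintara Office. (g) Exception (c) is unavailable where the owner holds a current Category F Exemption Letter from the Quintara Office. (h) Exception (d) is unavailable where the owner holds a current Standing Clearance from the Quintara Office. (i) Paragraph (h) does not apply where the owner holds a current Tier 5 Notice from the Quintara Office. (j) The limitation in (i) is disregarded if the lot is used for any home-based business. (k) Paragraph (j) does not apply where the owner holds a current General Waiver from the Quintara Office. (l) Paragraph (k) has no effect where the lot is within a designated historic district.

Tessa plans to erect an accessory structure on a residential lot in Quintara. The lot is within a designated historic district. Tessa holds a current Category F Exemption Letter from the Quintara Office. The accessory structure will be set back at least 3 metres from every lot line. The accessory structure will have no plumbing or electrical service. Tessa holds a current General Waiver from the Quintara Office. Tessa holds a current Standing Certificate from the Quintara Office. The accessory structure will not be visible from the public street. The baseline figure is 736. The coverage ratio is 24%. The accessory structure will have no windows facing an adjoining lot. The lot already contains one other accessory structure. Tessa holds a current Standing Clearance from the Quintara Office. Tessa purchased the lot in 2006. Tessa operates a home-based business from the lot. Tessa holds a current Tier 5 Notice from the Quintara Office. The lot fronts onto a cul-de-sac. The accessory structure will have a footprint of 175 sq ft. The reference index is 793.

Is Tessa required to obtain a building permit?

Exception (a) fails — the lot already has another accessory structure.
Exception (b)'s conditions are all satisfied: the coverage ratio is 24%, below the 28% limit; no windows face an adjoining lot. Turning to paragraph (f): (f) operates against (b): a current Standing Certificate is held. So (b) is unavailable.
All of (c)'s requirements are met (the setback is at least 3 m on every side; the structure's footprint is 175 sq ft, under the 195 sq ft limit). But: (g) operates against (c): a current Category F Exemption Letter is held. So (c) is unavailable.
Exception (d): the structure will not be visible from the street; there is no plumbing or electrical service — every condition holds. However, paragraphs (h)–(l) must be considered: (h) operates against (d): a current Standing Clearance is held. (i) would limit (h) — a current Tier 5 Notice is held — but (j) sets (i) aside: (j) applies — a home-based business operates on the lot. (k) operates (a current General Waiver is held), but is displaced by (l): (l) is triggered — the lot is in a historic district. (d) is therefore removed.
No exception displaces § 39.7.

Yes — Tessa must obtain a building permit.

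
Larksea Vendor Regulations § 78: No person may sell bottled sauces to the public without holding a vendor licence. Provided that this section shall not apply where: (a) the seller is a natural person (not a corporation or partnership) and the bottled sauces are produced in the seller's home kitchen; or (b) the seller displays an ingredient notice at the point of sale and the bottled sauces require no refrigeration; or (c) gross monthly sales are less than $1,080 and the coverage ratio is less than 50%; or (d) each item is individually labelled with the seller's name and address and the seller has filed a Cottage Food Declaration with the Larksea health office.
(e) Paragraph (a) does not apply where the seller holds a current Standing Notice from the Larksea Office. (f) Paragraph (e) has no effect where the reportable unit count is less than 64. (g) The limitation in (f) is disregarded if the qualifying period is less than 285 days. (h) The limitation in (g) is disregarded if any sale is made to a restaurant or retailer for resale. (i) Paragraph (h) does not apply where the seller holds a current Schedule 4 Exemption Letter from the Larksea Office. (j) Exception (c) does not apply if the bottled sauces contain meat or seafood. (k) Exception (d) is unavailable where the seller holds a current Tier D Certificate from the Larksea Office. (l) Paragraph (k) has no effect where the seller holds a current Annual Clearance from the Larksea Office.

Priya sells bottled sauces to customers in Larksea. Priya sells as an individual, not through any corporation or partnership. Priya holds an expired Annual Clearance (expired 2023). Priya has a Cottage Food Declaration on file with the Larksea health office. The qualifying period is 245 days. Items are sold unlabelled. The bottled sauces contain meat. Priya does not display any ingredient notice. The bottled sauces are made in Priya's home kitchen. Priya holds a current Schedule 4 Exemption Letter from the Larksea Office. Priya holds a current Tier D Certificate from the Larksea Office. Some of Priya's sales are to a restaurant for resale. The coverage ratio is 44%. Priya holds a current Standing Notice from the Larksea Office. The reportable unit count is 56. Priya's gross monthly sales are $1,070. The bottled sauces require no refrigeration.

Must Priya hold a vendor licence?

Exception (a): the seller is a natural person; the bottled sauces are home-kitchen produced — every condition holds. But: (e) operates against (a): a current Standing Notice is held. (f) is engaged (the reportable unit count is 56, less than the 64 limit), but is set aside by (g): (g) is triggered — the qualifying period is 245 days, less than the 285 days limit. (h) would limit (g) — some sales are to a restaurant for resale — but (i) sets (h) aside: (i) operates against (h): a current Schedule 4 Exemption Letter is held. So (a) is unavailable.
Exception (b) fails — no ingredient notice is displayed.
Exception (c): gross monthly sales are $1,070, less than the $1,080 limit; the coverage ratio is 44%, less than the 50% limit — every condition holds. But: (j) is engaged — the bottled sauces contain meat. Exception (c) does not apply.
Exception (d) fails — items are sold unlabelled.
No exception displaces § 78.

Yes — Priya must hold a vendor licence.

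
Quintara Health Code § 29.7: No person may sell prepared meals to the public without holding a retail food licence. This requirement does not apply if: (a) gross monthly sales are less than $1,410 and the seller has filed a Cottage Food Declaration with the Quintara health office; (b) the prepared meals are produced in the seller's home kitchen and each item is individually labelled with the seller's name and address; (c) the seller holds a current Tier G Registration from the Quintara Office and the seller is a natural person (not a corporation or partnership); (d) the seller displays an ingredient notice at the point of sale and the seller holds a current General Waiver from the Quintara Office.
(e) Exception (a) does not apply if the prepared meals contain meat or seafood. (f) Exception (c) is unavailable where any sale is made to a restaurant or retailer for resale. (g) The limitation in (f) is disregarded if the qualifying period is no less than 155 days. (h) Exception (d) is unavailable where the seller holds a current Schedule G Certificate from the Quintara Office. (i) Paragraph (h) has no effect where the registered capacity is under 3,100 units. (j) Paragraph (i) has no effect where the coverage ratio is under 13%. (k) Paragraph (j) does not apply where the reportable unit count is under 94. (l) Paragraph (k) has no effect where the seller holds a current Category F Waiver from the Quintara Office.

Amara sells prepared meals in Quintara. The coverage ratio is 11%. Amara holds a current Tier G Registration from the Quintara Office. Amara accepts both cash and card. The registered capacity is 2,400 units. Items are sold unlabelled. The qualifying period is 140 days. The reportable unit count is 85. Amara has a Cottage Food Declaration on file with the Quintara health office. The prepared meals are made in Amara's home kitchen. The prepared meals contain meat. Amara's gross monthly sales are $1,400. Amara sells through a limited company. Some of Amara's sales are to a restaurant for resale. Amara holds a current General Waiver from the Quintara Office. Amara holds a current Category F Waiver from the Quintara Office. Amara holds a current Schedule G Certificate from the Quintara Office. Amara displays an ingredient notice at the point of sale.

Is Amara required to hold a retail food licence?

All of (a)'s requirements are met (gross monthly sales are $1,400, less than the $1,410 limit; a Cottage Food Declaration is on file). But applying paragraph (e): (e) applies — the prepared meals contain meat. So (a) is unavailable.
Exception (b) requires that each item is individually labelled with the seller's name and address; but items are sold unlabelled, so (b) is unavailable.
Exception (c) fails — the seller operates through a limited company.
Exception (d) is satisfied on its face — an ingredient notice is displayed; a current General Waiver is held. But: (h) is triggered — a current Schedule G Certificate is held. (i) operates (the registered capacity is 2,400 units, under the 3,100 units limit), but is displaced by (j): (j) operates — the coverage ratio is 11%, under the 13% limit. (k) is triggered (the reportable unit count is 85, under the 94 limit), but is displaced by (l): (l) operates against (k): a current Category F Waiver is held. (d) is therefore removed.
Every exception is unavailable, so the rule governs.

Yes — Amara must hold a retail food licence.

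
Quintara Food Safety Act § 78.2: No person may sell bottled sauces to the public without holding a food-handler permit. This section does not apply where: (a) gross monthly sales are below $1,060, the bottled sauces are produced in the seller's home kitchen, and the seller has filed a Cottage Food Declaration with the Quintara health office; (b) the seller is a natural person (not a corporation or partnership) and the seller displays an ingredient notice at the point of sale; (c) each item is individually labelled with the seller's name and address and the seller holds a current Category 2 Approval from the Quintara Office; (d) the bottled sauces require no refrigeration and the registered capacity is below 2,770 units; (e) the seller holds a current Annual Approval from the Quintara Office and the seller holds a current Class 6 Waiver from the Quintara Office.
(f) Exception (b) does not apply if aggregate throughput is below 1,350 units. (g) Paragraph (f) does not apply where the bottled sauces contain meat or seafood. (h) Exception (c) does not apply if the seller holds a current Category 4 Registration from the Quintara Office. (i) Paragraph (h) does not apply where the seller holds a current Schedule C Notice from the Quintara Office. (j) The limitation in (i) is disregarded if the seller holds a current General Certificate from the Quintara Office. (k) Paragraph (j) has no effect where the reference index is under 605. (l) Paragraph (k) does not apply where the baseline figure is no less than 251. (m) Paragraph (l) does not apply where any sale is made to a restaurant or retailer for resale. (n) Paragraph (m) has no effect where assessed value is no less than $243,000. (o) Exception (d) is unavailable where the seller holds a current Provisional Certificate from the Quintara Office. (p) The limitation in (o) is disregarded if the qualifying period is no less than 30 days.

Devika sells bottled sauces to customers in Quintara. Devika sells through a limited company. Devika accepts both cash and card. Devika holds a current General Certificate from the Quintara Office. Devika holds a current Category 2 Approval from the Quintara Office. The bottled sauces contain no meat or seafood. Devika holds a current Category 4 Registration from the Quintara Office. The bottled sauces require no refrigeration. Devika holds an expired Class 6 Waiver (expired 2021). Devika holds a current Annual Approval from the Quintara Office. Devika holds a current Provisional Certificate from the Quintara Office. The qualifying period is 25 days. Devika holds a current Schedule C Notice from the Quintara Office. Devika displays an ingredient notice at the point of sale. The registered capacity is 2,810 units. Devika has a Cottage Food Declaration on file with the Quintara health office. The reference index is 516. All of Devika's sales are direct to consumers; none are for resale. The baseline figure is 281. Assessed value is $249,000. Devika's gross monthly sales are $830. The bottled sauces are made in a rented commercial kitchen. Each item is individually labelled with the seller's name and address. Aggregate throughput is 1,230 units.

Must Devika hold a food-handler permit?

Yes — Devika must hold a food-handler permit.

Exception (a) does not apply: the bottled sauces are made in a commercial kitchen, not a home kitchen.
Exception (b) fails — the seller operates through a limited company.
Exception (c)'s conditions are all satisfied: items are individually labelled; a current Category 2 Approval is held. But: (h) is engaged — a current Category 4 Registration is held. (i) would limit (h) — a current Schedule C Notice is held — but (j) sets (i) aside: (j) is triggered — a current General Certificate is held. (k) applies (the reference index is 516, under the 605 limit), but is displaced by (l): (l) operates against (k): the baseline figure is 281, meeting the 251 threshold. (m) is not triggered (no sales are for resale), so (l) stands. Exception (c) does not apply.
Exception (d) requires that the registered capacity is below 2,770 units; but the registered capacity is 2,810 units, not below 2,770 units, so (d) is unavailable.
Exception (e) requires that the seller holds a current Class 6 Waiver from the Quintara Office; but the Class 6 Waiver is not current, so (e) is unavailable.
No exception applies. The general rule governs.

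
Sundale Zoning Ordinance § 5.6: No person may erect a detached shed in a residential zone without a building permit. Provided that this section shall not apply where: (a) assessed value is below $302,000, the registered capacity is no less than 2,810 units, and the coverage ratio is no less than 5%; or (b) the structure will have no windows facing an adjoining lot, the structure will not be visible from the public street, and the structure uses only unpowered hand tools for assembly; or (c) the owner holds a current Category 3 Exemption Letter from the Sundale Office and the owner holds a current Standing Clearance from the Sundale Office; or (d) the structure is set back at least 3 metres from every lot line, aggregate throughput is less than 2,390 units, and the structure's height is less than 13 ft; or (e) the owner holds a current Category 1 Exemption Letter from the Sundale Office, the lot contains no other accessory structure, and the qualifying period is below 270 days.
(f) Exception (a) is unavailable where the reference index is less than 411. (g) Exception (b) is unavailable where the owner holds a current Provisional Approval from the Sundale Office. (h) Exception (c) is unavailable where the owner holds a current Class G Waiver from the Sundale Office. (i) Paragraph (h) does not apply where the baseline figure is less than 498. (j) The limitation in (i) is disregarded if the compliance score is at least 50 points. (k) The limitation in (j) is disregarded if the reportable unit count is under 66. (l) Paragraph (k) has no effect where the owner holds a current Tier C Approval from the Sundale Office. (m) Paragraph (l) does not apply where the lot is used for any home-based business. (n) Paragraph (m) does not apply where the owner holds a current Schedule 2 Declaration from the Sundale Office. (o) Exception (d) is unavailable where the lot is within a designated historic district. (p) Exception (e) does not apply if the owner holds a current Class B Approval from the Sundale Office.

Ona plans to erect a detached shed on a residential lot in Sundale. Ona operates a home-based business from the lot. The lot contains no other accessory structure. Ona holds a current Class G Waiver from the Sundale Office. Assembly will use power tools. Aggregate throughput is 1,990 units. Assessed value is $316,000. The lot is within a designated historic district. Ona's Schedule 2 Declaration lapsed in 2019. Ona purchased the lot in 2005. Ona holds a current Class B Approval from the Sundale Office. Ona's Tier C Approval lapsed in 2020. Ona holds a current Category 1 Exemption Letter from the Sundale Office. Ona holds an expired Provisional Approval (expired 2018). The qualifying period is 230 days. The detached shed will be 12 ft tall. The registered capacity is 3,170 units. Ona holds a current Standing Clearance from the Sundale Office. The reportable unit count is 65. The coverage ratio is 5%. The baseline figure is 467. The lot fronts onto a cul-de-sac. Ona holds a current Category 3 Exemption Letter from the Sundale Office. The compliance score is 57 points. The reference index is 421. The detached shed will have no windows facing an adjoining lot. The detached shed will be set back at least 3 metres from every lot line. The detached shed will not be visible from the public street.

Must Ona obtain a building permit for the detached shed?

No — exception (c) applies; Ona does not need a building permit.

Exception (a) does not apply: assessed value is $316,000, not below $302,000.
Exception (b) fails — assembly uses power tools.
Exception (c): a current Category 3 Exemption Letter is held; a current Standing Clearance is held — every condition holds. Applying paragraphs (h)–(n): (h) would limit (c) — a current Class G Waiver is held — but (i) sets (h) aside: (i) is engaged — the baseline figure is 467, less than the 498 limit. (j) operates (the compliance score is 57 points, meeting the 50 points threshold), but is set aside by (k): (k) operates against (j): the reportable unit count is 65, under the 66 limit. (l), which would lift (k), does not operate here — there is no Tier C Approval in force. (c) remains available.
Exception (d)'s conditions are all satisfied: the setback is at least 3 m on every side; aggregate throughput is 1,990 units, less than the 2,390 units limit; the structure's height is 12 ft, less than the 13 ft limit. But: (o) applies — the lot is in a historic district. (d) is therefore removed.
Exception (e)'s conditions are all satisfied: a current Category 1 Exemption Letter is held; the lot has no other accessory structure; the qualifying period is 230 days, below the 270 days limit. However, paragraph (p) must be considered: (p) applies — a current Class B Approval is held. Exception (e) does not apply.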